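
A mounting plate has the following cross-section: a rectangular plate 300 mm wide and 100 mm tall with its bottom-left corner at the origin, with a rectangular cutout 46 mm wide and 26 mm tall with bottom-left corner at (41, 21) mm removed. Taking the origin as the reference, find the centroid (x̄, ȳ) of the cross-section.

x̄ = 153.57 mm, ȳ = 50.66 mm

plate: A = 300 × 100 = 30000.00, centroid at (150.00, 50.00).
hole: A = −(46 × 26) = -1196.00, centroid at (64.00, 34.00).
ΣA = 28804.00 mm², ΣAx̄ = 4423456.00 mm³, ΣAȳ = 1459336.00 mm³.
x̄ = 4423456.00/28804.00 = 153.57 mm; ȳ = 1459336.00/28804.00 = 50.66 mm.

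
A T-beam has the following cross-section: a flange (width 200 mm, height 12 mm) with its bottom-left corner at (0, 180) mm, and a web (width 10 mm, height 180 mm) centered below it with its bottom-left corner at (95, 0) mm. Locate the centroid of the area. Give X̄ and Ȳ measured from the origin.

X̄ = 100.00 mm, Ȳ = 144.86 mm

web: A = 10 × 180 = 1800.00, centroid at (100.00, 90.00).
flange: A = 200 × 12 = 2400.00, centroid at (100.00, 186.00).
ΣA = 4200.00 mm², ΣAX̄ = 420000.00 mm³, ΣAȲ = 608400.00 mm³.
X̄ = 420000.00/4200.00 = 100.00 mm; Ȳ = 608400.00/4200.00 = 144.86 mm.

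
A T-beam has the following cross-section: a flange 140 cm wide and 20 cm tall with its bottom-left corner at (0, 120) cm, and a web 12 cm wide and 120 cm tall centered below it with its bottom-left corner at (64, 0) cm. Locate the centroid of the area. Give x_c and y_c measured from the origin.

x_c = 70.00 cm, y_c = 106.23 cm

web: A = 12 × 120 = 1440.00, centroid at (70.00, 60.00).
flange: A = 140 × 20 = 2800.00, centroid at (70.00, 130.00).
ΣA = 4240.00 cm², ΣAx_c = 296800.00 cm³, ΣAy_c = 450400.00 cm³.
x_c = 296800.00/4240.00 = 70.00 cm; y_c = 450400.00/4240.00 = 106.23 cm.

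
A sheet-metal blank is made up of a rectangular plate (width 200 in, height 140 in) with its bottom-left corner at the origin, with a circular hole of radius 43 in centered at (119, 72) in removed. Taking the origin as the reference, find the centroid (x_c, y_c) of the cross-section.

x_c = 95.03 in, y_c = 69.48 in

plate: A = 200 × 140 = 28000.00, centroid at (100.00, 70.00).
hole: A = −π·43² = -5808.80, centroid at (119.00, 72.00).
ΣA = 22191.20 in², ΣAx_c = 2108752.23 in³, ΣAy_c = 1541766.05 in³.
x_c = 2108752.23/22191.20 = 95.03 in; y_c = 1541766.05/22191.20 = 69.48 in.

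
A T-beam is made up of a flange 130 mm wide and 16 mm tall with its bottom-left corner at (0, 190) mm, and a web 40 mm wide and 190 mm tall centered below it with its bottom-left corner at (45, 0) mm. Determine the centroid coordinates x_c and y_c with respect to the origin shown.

web: A = 40 × 190 = 7600.00, centroid at (65.00, 95.00).
flange: A = 130 × 16 = 2080.00, centroid at (65.00, 198.00).
ΣA = 9680.00 mm²
ΣAx_c = (7600.00)(65.00) + (2080.00)(65.00) = 629200.00 mm³
ΣAy_c = (7600.00)(95.00) + (2080.00)(198.00) = 1133840.00 mm³
x_c = 629200.00 / 9680.00 = 65.00 mm
y_c = 1133840.00 / 9680.00 = 117.13 mm

x_c = 65.00 mm, y_c = 117.13 mm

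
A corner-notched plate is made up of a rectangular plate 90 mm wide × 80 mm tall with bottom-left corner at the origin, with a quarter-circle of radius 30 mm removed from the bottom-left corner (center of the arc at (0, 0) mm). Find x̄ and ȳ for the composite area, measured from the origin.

x̄ = 48.51 mm, ȳ = 42.97 mm

Part | A | x̄ᵢ | ȳᵢ | A·x̄ᵢ | A·ȳᵢ
plate | 7200.00 | 45.00 | 40.00 | 324000.00 | 288000.00
removed quarter-circle | -706.86 | 12.73 | 12.73 | -9000.00 | -9000.00
Σ | 6493.14 |  |  | 315000.00 | 279000.00
x̄ = 315000.00 / 6493.14 = 48.51 mm
ȳ = 279000.00 / 6493.14 = 42.97 mm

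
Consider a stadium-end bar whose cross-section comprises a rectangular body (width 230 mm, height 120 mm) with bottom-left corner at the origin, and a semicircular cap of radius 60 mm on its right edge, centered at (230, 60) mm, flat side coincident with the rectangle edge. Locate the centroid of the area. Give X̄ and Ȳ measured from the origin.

rectangular body: A = 230 × 120 = 27600.00, centroid at (115.00, 60.00).
semicircular end: A = ½π·60² = 5654.87, centroid at (255.46, 60.00).
ΣA = 33254.87 mm²
ΣAX̄ = (27600.00)(115.00) + (5654.87)(255.46) = 4618619.36 mm³
ΣAȲ = (27600.00)(60.00) + (5654.87)(60.00) = 1995292.01 mm³
X̄ = 4618619.36 / 33254.87 = 138.89 mm
Ȳ = 1995292.01 / 33254.87 = 60.00 mm

X̄ = 138.89 mm, Ȳ = 60.00 mm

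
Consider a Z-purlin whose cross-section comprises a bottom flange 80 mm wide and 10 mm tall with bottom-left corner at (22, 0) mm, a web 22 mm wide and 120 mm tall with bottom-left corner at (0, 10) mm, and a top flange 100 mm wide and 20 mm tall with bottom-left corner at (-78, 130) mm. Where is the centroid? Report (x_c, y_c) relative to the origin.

bottom flange: A = 80 × 10 = 800.00, centroid at (62.00, 5.00).
web: A = 22 × 120 = 2640.00, centroid at (11.00, 70.00).
top flange: A = 100 × 20 = 2000.00, centroid at (-28.00, 140.00).
ΣA = 5440.00 mm², ΣAx_c = 22640.00 mm³, ΣAy_c = 468800.00 mm³.
x_c = 22640.00/5440.00 = 4.16 mm; y_c = 468800.00/5440.00 = 86.18 mm.

x_c = 4.16 mm, y_c = 86.18 mm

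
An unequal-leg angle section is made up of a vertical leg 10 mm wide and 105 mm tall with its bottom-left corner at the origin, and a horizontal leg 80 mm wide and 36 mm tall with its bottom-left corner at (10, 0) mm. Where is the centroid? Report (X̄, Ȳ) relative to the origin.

X̄ = 37.98 mm, Ȳ = 27.22 mm

Part | A | x̄ᵢ | ȳᵢ | A·x̄ᵢ | A·ȳᵢ
vertical leg | 1050.00 | 5.00 | 52.50 | 5250.00 | 55125.00
horizontal leg | 2880.00 | 50.00 | 18.00 | 144000.00 | 51840.00
Σ | 3930.00 |  |  | 149250.00 | 106965.00
X̄ = 149250.00 / 3930.00 = 37.98 mm
Ȳ = 106965.00 / 3930.00 = 27.22 mm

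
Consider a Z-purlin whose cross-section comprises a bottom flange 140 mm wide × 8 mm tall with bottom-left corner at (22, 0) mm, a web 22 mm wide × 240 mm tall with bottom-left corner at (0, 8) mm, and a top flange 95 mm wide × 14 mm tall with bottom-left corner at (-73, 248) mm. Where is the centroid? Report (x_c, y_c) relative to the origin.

x_c = 16.46 mm, y_c = 131.88 mm

bottom flange: A = 140 × 8 = 1120.00, centroid at (92.00, 4.00).
web: A = 22 × 240 = 5280.00, centroid at (11.00, 128.00).
top flange: A = 95 × 14 = 1330.00, centroid at (-25.50, 255.00).
ΣA = 7730.00 mm²
ΣAx_c = (1120.00)(92.00) + (5280.00)(11.00) + (1330.00)(-25.50) = 127205.00 mm³
ΣAy_c = (1120.00)(4.00) + (5280.00)(128.00) + (1330.00)(255.00) = 1019470.00 mm³
x_c = 127205.00 / 7730.00 = 16.46 mm
y_c = 1019470.00 / 7730.00 = 131.88 mm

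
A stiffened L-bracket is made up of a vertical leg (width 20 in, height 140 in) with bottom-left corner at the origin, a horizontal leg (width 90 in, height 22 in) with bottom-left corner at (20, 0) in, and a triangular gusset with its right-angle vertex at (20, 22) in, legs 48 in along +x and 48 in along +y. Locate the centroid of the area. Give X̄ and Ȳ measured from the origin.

X̄ = 33.41 in, Ȳ = 44.09 in

Part | A | x̄ᵢ | ȳᵢ | A·x̄ᵢ | A·ȳᵢ
vertical leg | 2800.00 | 10.00 | 70.00 | 28000.00 | 196000.00
horizontal leg | 1980.00 | 65.00 | 11.00 | 128700.00 | 21780.00
gusset | 1152.00 | 36.00 | 38.00 | 41472.00 | 43776.00
Σ | 5932.00 |  |  | 198172.00 | 261556.00
X̄ = 198172.00 / 5932.00 = 33.41 in
Ȳ = 261556.00 / 5932.00 = 44.09 in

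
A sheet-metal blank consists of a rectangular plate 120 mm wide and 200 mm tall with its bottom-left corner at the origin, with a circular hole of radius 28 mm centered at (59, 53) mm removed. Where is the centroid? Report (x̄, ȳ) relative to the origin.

x̄ = 60.11 mm, ȳ = 105.38 mm

plate: A = 120 × 200 = 24000.00, centroid at (60.00, 100.00).
hole: A = −π·28² = -2463.01, centroid at (59.00, 53.00).
ΣA = 21536.99 mm²
ΣAx̄ = (24000.00)(60.00) + (-2463.01)(59.00) = 1294682.49 mm³
ΣAȳ = (24000.00)(100.00) + (-2463.01)(53.00) = 2269460.54 mm³
x̄ = 1294682.49 / 21536.99 = 60.11 mm
ȳ = 2269460.54 / 21536.99 = 105.38 mm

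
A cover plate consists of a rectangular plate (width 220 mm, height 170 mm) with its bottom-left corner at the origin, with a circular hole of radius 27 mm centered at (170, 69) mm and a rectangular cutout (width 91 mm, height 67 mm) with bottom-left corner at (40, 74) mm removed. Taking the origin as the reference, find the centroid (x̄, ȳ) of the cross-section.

Part | A | x̄ᵢ | ȳᵢ | A·x̄ᵢ | A·ȳᵢ
plate | 37400.00 | 110.00 | 85.00 | 4114000.00 | 3179000.00
hole 1 | -2290.22 | 170.00 | 69.00 | -389337.58 | -158025.25
hole 2 | -6097.00 | 85.50 | 107.50 | -521293.50 | -655427.50
Σ | 29012.78 |  |  | 3203368.92 | 2365547.25
x̄ = 3203368.92 / 29012.78 = 110.41 mm
ȳ = 2365547.25 / 29012.78 = 81.53 mm

x̄ = 110.41 mm, ȳ = 81.53 mm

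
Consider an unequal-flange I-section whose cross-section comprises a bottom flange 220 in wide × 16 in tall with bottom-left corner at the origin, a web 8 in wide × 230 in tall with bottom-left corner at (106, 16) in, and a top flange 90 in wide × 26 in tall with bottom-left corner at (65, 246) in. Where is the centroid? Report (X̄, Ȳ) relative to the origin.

Part | A | x̄ᵢ | ȳᵢ | A·x̄ᵢ | A·ȳᵢ
bottom flange | 3520.00 | 110.00 | 8.00 | 387200.00 | 28160.00
web | 1840.00 | 110.00 | 131.00 | 202400.00 | 241040.00
top flange | 2340.00 | 110.00 | 259.00 | 257400.00 | 606060.00
Σ | 7700.00 |  |  | 847000.00 | 875260.00
X̄ = 847000.00 / 7700.00 = 110.00 in
Ȳ = 875260.00 / 7700.00 = 113.67 in

X̄ = 110.00 in, Ȳ = 113.67 in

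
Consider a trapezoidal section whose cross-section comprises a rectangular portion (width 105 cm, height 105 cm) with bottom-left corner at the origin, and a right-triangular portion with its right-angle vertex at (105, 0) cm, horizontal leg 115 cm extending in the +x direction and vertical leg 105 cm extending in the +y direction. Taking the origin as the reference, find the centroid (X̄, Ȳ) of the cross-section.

rectangular portion: A = 105 × 105 = 11025.00, centroid at (52.50, 52.50).
triangular portion: A = ½·115·105 = 6037.50, centroid at (143.33, 35.00).
ΣA = 17062.50 cm², ΣAX̄ = 1444187.50 cm³, ΣAȲ = 790125.00 cm³.
X̄ = 1444187.50/17062.50 = 84.64 cm; Ȳ = 790125.00/17062.50 = 46.31 cm.

X̄ = 84.64 cm, Ȳ = 46.31 cm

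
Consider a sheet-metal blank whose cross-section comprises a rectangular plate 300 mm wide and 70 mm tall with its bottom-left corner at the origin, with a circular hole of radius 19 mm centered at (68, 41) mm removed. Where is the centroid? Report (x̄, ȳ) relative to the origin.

Part | A | x̄ᵢ | ȳᵢ | A·x̄ᵢ | A·ȳᵢ
plate | 21000.00 | 150.00 | 35.00 | 3150000.00 | 735000.00
hole | -1134.11 | 68.00 | 41.00 | -77119.82 | -46498.71
Σ | 19865.89 |  |  | 3072880.18 | 688501.29
x̄ = 3072880.18 / 19865.89 = 154.68 mm
ȳ = 688501.29 / 19865.89 = 34.66 mm

x̄ = 154.68 mm, ȳ = 34.66 mm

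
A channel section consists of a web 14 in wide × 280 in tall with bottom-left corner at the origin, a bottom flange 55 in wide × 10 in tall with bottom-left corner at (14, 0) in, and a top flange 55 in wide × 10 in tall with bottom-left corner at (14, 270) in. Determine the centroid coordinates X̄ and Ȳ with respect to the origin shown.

X̄ = 14.56 in, Ȳ = 140.00 in

web: A = 14 × 280 = 3920.00, centroid at (7.00, 140.00).
bottom flange: A = 55 × 10 = 550.00, centroid at (41.50, 5.00).
top flange: A = 55 × 10 = 550.00, centroid at (41.50, 275.00).
ΣA = 5020.00 in²
ΣAX̄ = (3920.00)(7.00) + (550.00)(41.50) + (550.00)(41.50) = 73090.00 in³
ΣAȲ = (3920.00)(140.00) + (550.00)(5.00) + (550.00)(275.00) = 702800.00 in³
X̄ = 73090.00 / 5020.00 = 14.56 in
Ȳ = 702800.00 / 5020.00 = 140.00 in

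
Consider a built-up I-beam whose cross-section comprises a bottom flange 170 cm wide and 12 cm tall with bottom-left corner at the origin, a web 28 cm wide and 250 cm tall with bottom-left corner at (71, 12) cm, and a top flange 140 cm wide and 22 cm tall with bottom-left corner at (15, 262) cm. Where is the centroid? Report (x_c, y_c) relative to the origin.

x_c = 85.00 cm, y_c = 149.51 cm

bottom flange: A = 170 × 12 = 2040.00, centroid at (85.00, 6.00).
web: A = 28 × 250 = 7000.00, centroid at (85.00, 137.00).
top flange: A = 140 × 22 = 3080.00, centroid at (85.00, 273.00).
ΣA = 12120.00 cm², ΣAx_c = 1030200.00 cm³, ΣAy_c = 1812080.00 cm³.
x_c = 1030200.00/12120.00 = 85.00 cm; y_c = 1812080.00/12120.00 = 149.51 cm.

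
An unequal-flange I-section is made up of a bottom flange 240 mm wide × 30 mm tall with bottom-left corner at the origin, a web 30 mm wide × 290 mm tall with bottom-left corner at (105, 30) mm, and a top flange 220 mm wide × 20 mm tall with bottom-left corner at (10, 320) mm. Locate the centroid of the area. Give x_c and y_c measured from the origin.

x_c = 120.00 mm, y_c = 151.85 mm

bottom flange: A = 240 × 30 = 7200.00, centroid at (120.00, 15.00).
web: A = 30 × 290 = 8700.00, centroid at (120.00, 175.00).
top flange: A = 220 × 20 = 4400.00, centroid at (120.00, 330.00).
ΣA = 20300.00 mm²
ΣAx_c = (7200.00)(120.00) + (8700.00)(120.00) + (4400.00)(120.00) = 2436000.00 mm³
ΣAy_c = (7200.00)(15.00) + (8700.00)(175.00) + (4400.00)(330.00) = 3082500.00 mm³
x_c = 2436000.00 / 20300.00 = 120.00 mm
y_c = 3082500.00 / 20300.00 = 151.85 mm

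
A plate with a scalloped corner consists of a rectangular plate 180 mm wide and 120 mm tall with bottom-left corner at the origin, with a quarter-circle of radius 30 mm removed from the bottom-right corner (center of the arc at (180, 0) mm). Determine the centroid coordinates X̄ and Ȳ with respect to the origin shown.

X̄ = 87.39 mm, Ȳ = 61.60 mm

plate: A = 180 × 120 = 21600.00, centroid at (90.00, 60.00).
removed quarter-circle: A = −¼π·30² = -706.86, centroid at (167.27, 12.73).
ΣA = 20893.14 mm², ΣAX̄ = 1825765.50 mm³, ΣAȲ = 1287000.00 mm³.
X̄ = 1825765.50/20893.14 = 87.39 mm; Ȳ = 1287000.00/20893.14 = 61.60 mm.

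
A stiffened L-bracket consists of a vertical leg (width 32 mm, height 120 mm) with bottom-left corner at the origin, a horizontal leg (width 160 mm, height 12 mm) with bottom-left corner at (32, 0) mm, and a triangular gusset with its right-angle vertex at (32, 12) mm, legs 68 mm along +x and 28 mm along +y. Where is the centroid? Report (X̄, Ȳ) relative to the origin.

X̄ = 48.95 mm, Ȳ = 39.07 mm

Part | A | x̄ᵢ | ȳᵢ | A·x̄ᵢ | A·ȳᵢ
vertical leg | 3840.00 | 16.00 | 60.00 | 61440.00 | 230400.00
horizontal leg | 1920.00 | 112.00 | 6.00 | 215040.00 | 11520.00
gusset | 952.00 | 54.67 | 21.33 | 52042.67 | 20309.33
Σ | 6712.00 |  |  | 328522.67 | 262229.33
X̄ = 328522.67 / 6712.00 = 48.95 mm
Ȳ = 262229.33 / 6712.00 = 39.07 mm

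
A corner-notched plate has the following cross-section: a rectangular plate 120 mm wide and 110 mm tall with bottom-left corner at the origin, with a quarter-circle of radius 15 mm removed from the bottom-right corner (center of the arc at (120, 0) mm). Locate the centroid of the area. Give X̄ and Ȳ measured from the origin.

X̄ = 59.27 mm, Ȳ = 55.66 mm

plate: A = 120 × 110 = 13200.00, centroid at (60.00, 55.00).
removed quarter-circle: A = −¼π·15² = -176.71, centroid at (113.63, 6.37).
ΣA = 13023.29 mm², ΣAX̄ = 771919.25 mm³, ΣAȲ = 724875.00 mm³.
X̄ = 771919.25/13023.29 = 59.27 mm; Ȳ = 724875.00/13023.29 = 55.66 mm.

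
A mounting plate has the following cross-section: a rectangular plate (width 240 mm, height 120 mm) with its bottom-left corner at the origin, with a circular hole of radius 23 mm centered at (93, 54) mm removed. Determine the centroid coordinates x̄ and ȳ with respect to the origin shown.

x̄ = 121.65 mm, ȳ = 60.37 mm

plate: A = 240 × 120 = 28800.00, centroid at (120.00, 60.00).
hole: A = −π·23² = -1661.90, centroid at (93.00, 54.00).
ΣA = 27138.10 mm²
ΣAx̄ = (28800.00)(120.00) + (-1661.90)(93.00) = 3301443.07 mm³
ΣAȳ = (28800.00)(60.00) + (-1661.90)(54.00) = 1638257.26 mm³
x̄ = 3301443.07 / 27138.10 = 121.65 mm
ȳ = 1638257.26 / 27138.10 = 60.37 mm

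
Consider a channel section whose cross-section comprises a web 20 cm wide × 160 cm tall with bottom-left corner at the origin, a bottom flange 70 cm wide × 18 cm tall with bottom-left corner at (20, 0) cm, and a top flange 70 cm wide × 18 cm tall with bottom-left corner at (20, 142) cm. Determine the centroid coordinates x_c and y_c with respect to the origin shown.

web: A = 20 × 160 = 3200.00, centroid at (10.00, 80.00).
bottom flange: A = 70 × 18 = 1260.00, centroid at (55.00, 9.00).
top flange: A = 70 × 18 = 1260.00, centroid at (55.00, 151.00).
ΣA = 5720.00 cm², ΣAx_c = 170600.00 cm³, ΣAy_c = 457600.00 cm³.
x_c = 170600.00/5720.00 = 29.83 cm; y_c = 457600.00/5720.00 = 80.00 cm.

x_c = 29.83 cm, y_c = 80.00 cm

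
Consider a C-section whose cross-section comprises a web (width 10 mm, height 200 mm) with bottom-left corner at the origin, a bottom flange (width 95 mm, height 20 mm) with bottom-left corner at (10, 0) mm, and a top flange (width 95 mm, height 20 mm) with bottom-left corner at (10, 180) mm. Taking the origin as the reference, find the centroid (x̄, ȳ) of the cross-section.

x̄ = 39.40 mm, ȳ = 100.00 mm

Part | A | x̄ᵢ | ȳᵢ | A·x̄ᵢ | A·ȳᵢ
web | 2000.00 | 5.00 | 100.00 | 10000.00 | 200000.00
bottom flange | 1900.00 | 57.50 | 10.00 | 109250.00 | 19000.00
top flange | 1900.00 | 57.50 | 190.00 | 109250.00 | 361000.00
Σ | 5800.00 |  |  | 228500.00 | 580000.00
x̄ = 228500.00 / 5800.00 = 39.40 mm
ȳ = 580000.00 / 5800.00 = 100.00 mm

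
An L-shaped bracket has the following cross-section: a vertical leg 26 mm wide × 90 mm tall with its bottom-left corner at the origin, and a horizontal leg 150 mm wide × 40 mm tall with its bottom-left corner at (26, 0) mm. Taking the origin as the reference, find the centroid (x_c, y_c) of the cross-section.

Part | A | x̄ᵢ | ȳᵢ | A·x̄ᵢ | A·ȳᵢ
vertical leg | 2340.00 | 13.00 | 45.00 | 30420.00 | 105300.00
horizontal leg | 6000.00 | 101.00 | 20.00 | 606000.00 | 120000.00
Σ | 8340.00 |  |  | 636420.00 | 225300.00
x_c = 636420.00 / 8340.00 = 76.31 mm
y_c = 225300.00 / 8340.00 = 27.01 mm

x_c = 76.31 mm, y_c = 27.01 mm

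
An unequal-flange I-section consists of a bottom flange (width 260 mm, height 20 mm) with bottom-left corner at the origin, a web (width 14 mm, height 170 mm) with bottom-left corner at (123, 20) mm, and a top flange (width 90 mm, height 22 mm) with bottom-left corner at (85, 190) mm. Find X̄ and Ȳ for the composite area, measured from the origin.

X̄ = 130.00 mm, Ȳ = 73.21 mm

bottom flange: A = 260 × 20 = 5200.00, centroid at (130.00, 10.00).
web: A = 14 × 170 = 2380.00, centroid at (130.00, 105.00).
top flange: A = 90 × 22 = 1980.00, centroid at (130.00, 201.00).
ΣA = 9560.00 mm², ΣAX̄ = 1242800.00 mm³, ΣAȲ = 699880.00 mm³.
X̄ = 1242800.00/9560.00 = 130.00 mm; Ȳ = 699880.00/9560.00 = 73.21 mm.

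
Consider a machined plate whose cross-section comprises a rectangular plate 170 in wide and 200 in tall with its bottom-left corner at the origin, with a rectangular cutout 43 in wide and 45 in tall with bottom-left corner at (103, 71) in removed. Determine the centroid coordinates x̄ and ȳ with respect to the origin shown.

x̄ = 82.62 in, ȳ = 100.39 in

Part | A | x̄ᵢ | ȳᵢ | A·x̄ᵢ | A·ȳᵢ
plate | 34000.00 | 85.00 | 100.00 | 2890000.00 | 3400000.00
hole | -1935.00 | 124.50 | 93.50 | -240907.50 | -180922.50
Σ | 32065.00 |  |  | 2649092.50 | 3219077.50
x̄ = 2649092.50 / 32065.00 = 82.62 in
ȳ = 3219077.50 / 32065.00 = 100.39 in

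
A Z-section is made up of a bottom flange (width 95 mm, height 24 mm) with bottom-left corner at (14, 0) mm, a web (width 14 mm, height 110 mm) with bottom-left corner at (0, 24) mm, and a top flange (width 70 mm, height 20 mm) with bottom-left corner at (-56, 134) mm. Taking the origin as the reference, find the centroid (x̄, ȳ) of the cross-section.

x̄ = 23.30 mm, ȳ = 67.17 mm

bottom flange: A = 95 × 24 = 2280.00, centroid at (61.50, 12.00).
web: A = 14 × 110 = 1540.00, centroid at (7.00, 79.00).
top flange: A = 70 × 20 = 1400.00, centroid at (-21.00, 144.00).
ΣA = 5220.00 mm², ΣAx̄ = 121600.00 mm³, ΣAȳ = 350620.00 mm³.
x̄ = 121600.00/5220.00 = 23.30 mm; ȳ = 350620.00/5220.00 = 67.17 mm.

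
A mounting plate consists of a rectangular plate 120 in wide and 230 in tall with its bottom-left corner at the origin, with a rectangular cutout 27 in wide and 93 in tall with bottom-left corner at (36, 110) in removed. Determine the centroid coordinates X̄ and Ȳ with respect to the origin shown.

plate: A = 120 × 230 = 27600.00, centroid at (60.00, 115.00).
hole: A = −(27 × 93) = -2511.00, centroid at (49.50, 156.50).
ΣA = 25089.00 in²
ΣAX̄ = (27600.00)(60.00) + (-2511.00)(49.50) = 1531705.50 in³
ΣAȲ = (27600.00)(115.00) + (-2511.00)(156.50) = 2781028.50 in³
X̄ = 1531705.50 / 25089.00 = 61.05 in
Ȳ = 2781028.50 / 25089.00 = 110.85 in

X̄ = 61.05 in, Ȳ = 110.85 in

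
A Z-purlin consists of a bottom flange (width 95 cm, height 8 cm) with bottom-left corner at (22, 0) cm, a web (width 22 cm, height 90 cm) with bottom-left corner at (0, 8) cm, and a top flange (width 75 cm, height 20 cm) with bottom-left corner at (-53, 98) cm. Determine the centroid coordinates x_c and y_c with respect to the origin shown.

x_c = 12.11 cm, y_c = 63.67 cm

bottom flange: A = 95 × 8 = 760.00, centroid at (69.50, 4.00).
web: A = 22 × 90 = 1980.00, centroid at (11.00, 53.00).
top flange: A = 75 × 20 = 1500.00, centroid at (-15.50, 108.00).
ΣA = 4240.00 cm²
ΣAx_c = (760.00)(69.50) + (1980.00)(11.00) + (1500.00)(-15.50) = 51350.00 cm³
ΣAy_c = (760.00)(4.00) + (1980.00)(53.00) + (1500.00)(108.00) = 269980.00 cm³
x_c = 51350.00 / 4240.00 = 12.11 cm
y_c = 269980.00 / 4240.00 = 63.67 cm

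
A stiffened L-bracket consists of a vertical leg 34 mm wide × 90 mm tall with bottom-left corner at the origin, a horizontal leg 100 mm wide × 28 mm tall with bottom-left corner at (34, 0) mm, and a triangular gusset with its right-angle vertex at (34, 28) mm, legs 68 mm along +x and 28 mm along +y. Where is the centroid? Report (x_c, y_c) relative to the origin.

x_c = 50.08 mm, y_c = 31.19 mm

Part | A | x̄ᵢ | ȳᵢ | A·x̄ᵢ | A·ȳᵢ
vertical leg | 3060.00 | 17.00 | 45.00 | 52020.00 | 137700.00
horizontal leg | 2800.00 | 84.00 | 14.00 | 235200.00 | 39200.00
gusset | 952.00 | 56.67 | 37.33 | 53946.67 | 35541.33
Σ | 6812.00 |  |  | 341166.67 | 212441.33
x_c = 341166.67 / 6812.00 = 50.08 mm
y_c = 212441.33 / 6812.00 = 31.19 mm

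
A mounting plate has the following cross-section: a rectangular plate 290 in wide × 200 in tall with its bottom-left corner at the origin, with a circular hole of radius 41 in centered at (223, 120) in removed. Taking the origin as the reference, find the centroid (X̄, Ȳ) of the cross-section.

X̄ = 137.19 in, Ȳ = 98.00 in

Part | A | x̄ᵢ | ȳᵢ | A·x̄ᵢ | A·ȳᵢ
plate | 58000.00 | 145.00 | 100.00 | 8410000.00 | 5800000.00
hole | -5281.02 | 223.00 | 120.00 | -1177666.85 | -633722.07
Σ | 52718.98 |  |  | 7232333.15 | 5166277.93
X̄ = 7232333.15 / 52718.98 = 137.19 in
Ȳ = 5166277.93 / 52718.98 = 98.00 in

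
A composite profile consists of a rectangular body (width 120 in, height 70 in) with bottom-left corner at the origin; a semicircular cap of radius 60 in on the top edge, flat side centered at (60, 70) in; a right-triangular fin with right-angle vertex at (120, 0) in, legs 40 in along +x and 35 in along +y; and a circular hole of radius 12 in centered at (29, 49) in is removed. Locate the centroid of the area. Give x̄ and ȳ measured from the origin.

x̄ = 64.57 in, ȳ = 57.32 in

rectangular body: A = 120 × 70 = 8400.00, centroid at (60.00, 35.00).
semicircular top: A = ½π·60² = 5654.87, centroid at (60.00, 95.46).
triangular fin: A = ½·40·35 = 700.00, centroid at (133.33, 11.67).
hole: A = −π·12² = -452.39, centroid at (29.00, 49.00).
ΣA = 14302.48 in²
ΣAx̄ = (8400.00)(60.00) + (5654.87)(60.00) + (700.00)(133.33) + (-452.39)(29.00) = 923506.05 in³
ΣAȳ = (8400.00)(35.00) + (5654.87)(95.46) + (700.00)(11.67) + (-452.39)(49.00) = 819840.26 in³
x̄ = 923506.05 / 14302.48 = 64.57 in
ȳ = 819840.26 / 14302.48 = 57.32 in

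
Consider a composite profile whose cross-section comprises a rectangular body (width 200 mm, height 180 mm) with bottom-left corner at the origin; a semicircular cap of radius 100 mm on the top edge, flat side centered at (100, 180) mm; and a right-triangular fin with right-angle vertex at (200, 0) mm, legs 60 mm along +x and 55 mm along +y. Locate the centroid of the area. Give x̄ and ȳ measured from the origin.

Part | A | x̄ᵢ | ȳᵢ | A·x̄ᵢ | A·ȳᵢ
rectangular body | 36000.00 | 100.00 | 90.00 | 3600000.00 | 3240000.00
semicircular top | 15707.96 | 100.00 | 222.44 | 1570796.33 | 3494100.05
triangular fin | 1650.00 | 220.00 | 18.33 | 363000.00 | 30250.00
Σ | 53357.96 |  |  | 5533796.33 | 6764350.05
x̄ = 5533796.33 / 53357.96 = 103.71 mm
ȳ = 6764350.05 / 53357.96 = 126.77 mm

x̄ = 103.71 mm, ȳ = 126.77 mm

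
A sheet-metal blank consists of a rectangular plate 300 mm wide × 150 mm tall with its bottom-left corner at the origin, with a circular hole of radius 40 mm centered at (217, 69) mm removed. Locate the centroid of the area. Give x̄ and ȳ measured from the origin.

x̄ = 141.57 mm, ȳ = 75.75 mm

plate: A = 300 × 150 = 45000.00, centroid at (150.00, 75.00).
hole: A = −π·40² = -5026.55, centroid at (217.00, 69.00).
ΣA = 39973.45 mm², ΣAx̄ = 5659239.03 mm³, ΣAȳ = 3028168.17 mm³.
x̄ = 5659239.03/39973.45 = 141.57 mm; ȳ = 3028168.17/39973.45 = 75.75 mm.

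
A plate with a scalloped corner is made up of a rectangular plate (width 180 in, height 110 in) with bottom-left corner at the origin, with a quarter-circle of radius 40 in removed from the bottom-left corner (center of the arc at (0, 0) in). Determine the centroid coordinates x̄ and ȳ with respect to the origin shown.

plate: A = 180 × 110 = 19800.00, centroid at (90.00, 55.00).
removed quarter-circle: A = −¼π·40² = -1256.64, centroid at (16.98, 16.98).
ΣA = 18543.36 in², ΣAx̄ = 1760666.67 in³, ΣAȳ = 1067666.67 in³.
x̄ = 1760666.67/18543.36 = 94.95 in; ȳ = 1067666.67/18543.36 = 57.58 in.

x̄ = 94.95 in, ȳ = 57.58 in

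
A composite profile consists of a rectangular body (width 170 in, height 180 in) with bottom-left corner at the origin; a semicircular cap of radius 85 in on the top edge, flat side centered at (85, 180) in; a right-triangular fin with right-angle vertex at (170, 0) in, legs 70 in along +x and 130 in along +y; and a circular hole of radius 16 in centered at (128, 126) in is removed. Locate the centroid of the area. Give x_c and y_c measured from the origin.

x_c = 95.03 in, y_c = 116.03 in

rectangular body: A = 170 × 180 = 30600.00, centroid at (85.00, 90.00).
semicircular top: A = ½π·85² = 11349.00, centroid at (85.00, 216.08).
triangular fin: A = ½·70·130 = 4550.00, centroid at (193.33, 43.33).
hole: A = −π·16² = -804.25, centroid at (128.00, 126.00).
ΣA = 45694.76 in²
ΣAx_c = (30600.00)(85.00) + (11349.00)(85.00) + (4550.00)(193.33) + (-804.25)(128.00) = 4342388.25 in³
ΣAy_c = (30600.00)(90.00) + (11349.00)(216.08) + (4550.00)(43.33) + (-804.25)(126.00) = 5302068.74 in³
x_c = 4342388.25 / 45694.76 = 95.03 in
y_c = 5302068.74 / 45694.76 = 116.03 in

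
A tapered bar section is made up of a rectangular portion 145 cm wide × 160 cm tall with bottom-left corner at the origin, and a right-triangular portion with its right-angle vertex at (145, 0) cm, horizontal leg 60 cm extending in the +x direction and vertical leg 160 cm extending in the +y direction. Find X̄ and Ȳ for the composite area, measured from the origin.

rectangular portion: A = 145 × 160 = 23200.00, centroid at (72.50, 80.00).
triangular portion: A = ½·60·160 = 4800.00, centroid at (165.00, 53.33).
ΣA = 28000.00 cm²
ΣAX̄ = (23200.00)(72.50) + (4800.00)(165.00) = 2474000.00 cm³
ΣAȲ = (23200.00)(80.00) + (4800.00)(53.33) = 2112000.00 cm³
X̄ = 2474000.00 / 28000.00 = 88.36 cm
Ȳ = 2112000.00 / 28000.00 = 75.43 cm

X̄ = 88.36 cm, Ȳ = 75.43 cm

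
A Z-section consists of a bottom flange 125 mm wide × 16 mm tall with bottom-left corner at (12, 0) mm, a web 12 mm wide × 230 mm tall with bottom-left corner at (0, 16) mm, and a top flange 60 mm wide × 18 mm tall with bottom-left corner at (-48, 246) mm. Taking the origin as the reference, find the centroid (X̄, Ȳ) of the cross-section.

X̄ = 25.02 mm, Ȳ = 111.81 mm

Part | A | x̄ᵢ | ȳᵢ | A·x̄ᵢ | A·ȳᵢ
bottom flange | 2000.00 | 74.50 | 8.00 | 149000.00 | 16000.00
web | 2760.00 | 6.00 | 131.00 | 16560.00 | 361560.00
top flange | 1080.00 | -18.00 | 255.00 | -19440.00 | 275400.00
Σ | 5840.00 |  |  | 146120.00 | 652960.00
X̄ = 146120.00 / 5840.00 = 25.02 mm
Ȳ = 652960.00 / 5840.00 = 111.81 mm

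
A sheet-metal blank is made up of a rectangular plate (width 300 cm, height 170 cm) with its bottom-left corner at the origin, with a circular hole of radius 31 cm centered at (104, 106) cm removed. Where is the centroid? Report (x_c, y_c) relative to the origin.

x_c = 152.89 cm, y_c = 83.68 cm

plate: A = 300 × 170 = 51000.00, centroid at (150.00, 85.00).
hole: A = −π·31² = -3019.07, centroid at (104.00, 106.00).
ΣA = 47980.93 cm²
ΣAx_c = (51000.00)(150.00) + (-3019.07)(104.00) = 7336016.66 cm³
ΣAy_c = (51000.00)(85.00) + (-3019.07)(106.00) = 4014978.52 cm³
x_c = 7336016.66 / 47980.93 = 152.89 cm
y_c = 4014978.52 / 47980.93 = 83.68 cm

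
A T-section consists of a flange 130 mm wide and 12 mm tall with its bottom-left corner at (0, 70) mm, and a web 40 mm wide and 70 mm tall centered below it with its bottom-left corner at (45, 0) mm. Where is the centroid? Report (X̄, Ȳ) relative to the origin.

X̄ = 65.00 mm, Ȳ = 49.67 mm

Part | A | x̄ᵢ | ȳᵢ | A·x̄ᵢ | A·ȳᵢ
web | 2800.00 | 65.00 | 35.00 | 182000.00 | 98000.00
flange | 1560.00 | 65.00 | 76.00 | 101400.00 | 118560.00
Σ | 4360.00 |  |  | 283400.00 | 216560.00
X̄ = 283400.00 / 4360.00 = 65.00 mm
Ȳ = 216560.00 / 4360.00 = 49.67 mm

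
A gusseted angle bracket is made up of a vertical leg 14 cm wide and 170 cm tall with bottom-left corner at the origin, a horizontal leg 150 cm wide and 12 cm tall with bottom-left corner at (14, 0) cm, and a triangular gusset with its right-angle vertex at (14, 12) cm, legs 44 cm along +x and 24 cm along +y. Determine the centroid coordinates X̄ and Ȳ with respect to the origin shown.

X̄ = 40.78 cm, Ȳ = 47.51 cm

Part | A | x̄ᵢ | ȳᵢ | A·x̄ᵢ | A·ȳᵢ
vertical leg | 2380.00 | 7.00 | 85.00 | 16660.00 | 202300.00
horizontal leg | 1800.00 | 89.00 | 6.00 | 160200.00 | 10800.00
gusset | 528.00 | 28.67 | 20.00 | 15136.00 | 10560.00
Σ | 4708.00 |  |  | 191996.00 | 223660.00
X̄ = 191996.00 / 4708.00 = 40.78 cm
Ȳ = 223660.00 / 4708.00 = 47.51 cm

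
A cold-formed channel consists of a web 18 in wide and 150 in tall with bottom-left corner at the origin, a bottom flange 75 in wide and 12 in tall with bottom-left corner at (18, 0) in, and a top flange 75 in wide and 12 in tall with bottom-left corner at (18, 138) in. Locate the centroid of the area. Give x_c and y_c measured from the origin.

web: A = 18 × 150 = 2700.00, centroid at (9.00, 75.00).
bottom flange: A = 75 × 12 = 900.00, centroid at (55.50, 6.00).
top flange: A = 75 × 12 = 900.00, centroid at (55.50, 144.00).
ΣA = 4500.00 in², ΣAx_c = 124200.00 in³, ΣAy_c = 337500.00 in³.
x_c = 124200.00/4500.00 = 27.60 in; y_c = 337500.00/4500.00 = 75.00 in.

x_c = 27.60 in, y_c = 75.00 in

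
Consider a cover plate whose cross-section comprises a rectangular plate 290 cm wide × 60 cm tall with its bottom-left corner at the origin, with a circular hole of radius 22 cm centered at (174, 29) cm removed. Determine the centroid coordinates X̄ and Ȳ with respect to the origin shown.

plate: A = 290 × 60 = 17400.00, centroid at (145.00, 30.00).
hole: A = −π·22² = -1520.53, centroid at (174.00, 29.00).
ΣA = 15879.47 cm²
ΣAX̄ = (17400.00)(145.00) + (-1520.53)(174.00) = 2258427.63 cm³
ΣAȲ = (17400.00)(30.00) + (-1520.53)(29.00) = 477904.61 cm³
X̄ = 2258427.63 / 15879.47 = 142.22 cm
Ȳ = 477904.61 / 15879.47 = 30.10 cm

X̄ = 142.22 cm, Ȳ = 30.10 cm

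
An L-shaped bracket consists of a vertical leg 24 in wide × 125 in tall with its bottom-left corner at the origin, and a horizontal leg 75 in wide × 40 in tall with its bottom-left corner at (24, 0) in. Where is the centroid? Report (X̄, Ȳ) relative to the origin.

vertical leg: A = 24 × 125 = 3000.00, centroid at (12.00, 62.50).
horizontal leg: A = 75 × 40 = 3000.00, centroid at (61.50, 20.00).
ΣA = 6000.00 in²
ΣAX̄ = (3000.00)(12.00) + (3000.00)(61.50) = 220500.00 in³
ΣAȲ = (3000.00)(62.50) + (3000.00)(20.00) = 247500.00 in³
X̄ = 220500.00 / 6000.00 = 36.75 in
Ȳ = 247500.00 / 6000.00 = 41.25 in

X̄ = 36.75 in, Ȳ = 41.25 in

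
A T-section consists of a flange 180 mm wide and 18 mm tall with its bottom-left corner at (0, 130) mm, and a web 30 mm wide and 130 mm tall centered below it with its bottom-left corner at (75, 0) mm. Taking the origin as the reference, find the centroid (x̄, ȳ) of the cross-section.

x̄ = 90.00 mm, ȳ = 98.58 mm

web: A = 30 × 130 = 3900.00, centroid at (90.00, 65.00).
flange: A = 180 × 18 = 3240.00, centroid at (90.00, 139.00).
ΣA = 7140.00 mm², ΣAx̄ = 642600.00 mm³, ΣAȳ = 703860.00 mm³.
x̄ = 642600.00/7140.00 = 90.00 mm; ȳ = 703860.00/7140.00 = 98.58 mm.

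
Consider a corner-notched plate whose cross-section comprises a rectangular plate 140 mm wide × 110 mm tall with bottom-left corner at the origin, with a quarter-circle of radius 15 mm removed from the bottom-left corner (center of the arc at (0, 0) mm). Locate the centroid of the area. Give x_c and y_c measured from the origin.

x_c = 70.74 mm, y_c = 55.56 mm

Part | A | x̄ᵢ | ȳᵢ | A·x̄ᵢ | A·ȳᵢ
plate | 15400.00 | 70.00 | 55.00 | 1078000.00 | 847000.00
removed quarter-circle | -176.71 | 6.37 | 6.37 | -1125.00 | -1125.00
Σ | 15223.29 |  |  | 1076875.00 | 845875.00
x_c = 1076875.00 / 15223.29 = 70.74 mm
y_c = 845875.00 / 15223.29 = 55.56 mm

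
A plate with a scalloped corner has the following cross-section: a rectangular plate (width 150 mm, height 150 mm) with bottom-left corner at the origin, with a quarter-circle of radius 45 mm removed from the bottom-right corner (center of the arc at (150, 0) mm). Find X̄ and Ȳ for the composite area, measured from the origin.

X̄ = 70.75 mm, Ȳ = 79.25 mm

plate: A = 150 × 150 = 22500.00, centroid at (75.00, 75.00).
removed quarter-circle: A = −¼π·45² = -1590.43, centroid at (130.90, 19.10).
ΣA = 20909.57 mm²
ΣAX̄ = (22500.00)(75.00) + (-1590.43)(130.90) = 1479310.31 mm³
ΣAȲ = (22500.00)(75.00) + (-1590.43)(19.10) = 1657125.00 mm³
X̄ = 1479310.31 / 20909.57 = 70.75 mm
Ȳ = 1657125.00 / 20909.57 = 79.25 mm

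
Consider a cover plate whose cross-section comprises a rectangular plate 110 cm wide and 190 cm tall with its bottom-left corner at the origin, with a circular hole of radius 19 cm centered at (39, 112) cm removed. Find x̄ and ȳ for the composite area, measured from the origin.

x̄ = 55.92 cm, ȳ = 94.02 cm

Part | A | x̄ᵢ | ȳᵢ | A·x̄ᵢ | A·ȳᵢ
plate | 20900.00 | 55.00 | 95.00 | 1149500.00 | 1985500.00
hole | -1134.11 | 39.00 | 112.00 | -44230.48 | -127020.87
Σ | 19765.89 |  |  | 1105269.52 | 1858479.13
x̄ = 1105269.52 / 19765.89 = 55.92 cm
ȳ = 1858479.13 / 19765.89 = 94.02 cm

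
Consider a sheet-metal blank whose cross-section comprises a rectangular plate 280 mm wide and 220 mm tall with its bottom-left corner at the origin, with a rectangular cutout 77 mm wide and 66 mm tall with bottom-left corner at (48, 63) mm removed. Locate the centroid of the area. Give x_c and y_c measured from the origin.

x_c = 144.81 mm, y_c = 111.26 mm

Part | A | x̄ᵢ | ȳᵢ | A·x̄ᵢ | A·ȳᵢ
plate | 61600.00 | 140.00 | 110.00 | 8624000.00 | 6776000.00
hole | -5082.00 | 86.50 | 96.00 | -439593.00 | -487872.00
Σ | 56518.00 |  |  | 8184407.00 | 6288128.00
x_c = 8184407.00 / 56518.00 = 144.81 mm
y_c = 6288128.00 / 56518.00 = 111.26 mm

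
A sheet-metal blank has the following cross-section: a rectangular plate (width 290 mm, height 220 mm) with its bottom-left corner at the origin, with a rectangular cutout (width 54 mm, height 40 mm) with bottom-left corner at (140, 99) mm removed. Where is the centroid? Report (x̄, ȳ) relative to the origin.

x̄ = 144.23 mm, ȳ = 109.68 mm

plate: A = 290 × 220 = 63800.00, centroid at (145.00, 110.00).
hole: A = −(54 × 40) = -2160.00, centroid at (167.00, 119.00).
ΣA = 61640.00 mm², ΣAx̄ = 8890280.00 mm³, ΣAȳ = 6760960.00 mm³.
x̄ = 8890280.00/61640.00 = 144.23 mm; ȳ = 6760960.00/61640.00 = 109.68 mm.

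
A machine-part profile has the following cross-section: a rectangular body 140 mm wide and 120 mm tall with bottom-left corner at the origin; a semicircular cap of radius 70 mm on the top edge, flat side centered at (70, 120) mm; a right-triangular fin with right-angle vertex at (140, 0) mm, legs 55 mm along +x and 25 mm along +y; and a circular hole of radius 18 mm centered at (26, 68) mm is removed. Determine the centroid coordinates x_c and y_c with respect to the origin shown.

x_c = 74.37 mm, y_c = 86.76 mm

rectangular body: A = 140 × 120 = 16800.00, centroid at (70.00, 60.00).
semicircular top: A = ½π·70² = 7696.90, centroid at (70.00, 149.71).
triangular fin: A = ½·55·25 = 687.50, centroid at (158.33, 8.33).
hole: A = −π·18² = -1017.88, centroid at (26.00, 68.00).
ΣA = 24166.53 mm²
ΣAx_c = (16800.00)(70.00) + (7696.90)(70.00) + (687.50)(158.33) + (-1017.88)(26.00) = 1797172.53 mm³
ΣAy_c = (16800.00)(60.00) + (7696.90)(149.71) + (687.50)(8.33) + (-1017.88)(68.00) = 2096808.50 mm³
x_c = 1797172.53 / 24166.53 = 74.37 mm
y_c = 2096808.50 / 24166.53 = 86.76 mm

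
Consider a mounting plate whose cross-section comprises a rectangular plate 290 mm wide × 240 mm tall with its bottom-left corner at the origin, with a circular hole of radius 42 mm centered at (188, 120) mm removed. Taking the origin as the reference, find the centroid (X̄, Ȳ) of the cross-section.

plate: A = 290 × 240 = 69600.00, centroid at (145.00, 120.00).
hole: A = −π·42² = -5541.77, centroid at (188.00, 120.00).
ΣA = 64058.23 mm²
ΣAX̄ = (69600.00)(145.00) + (-5541.77)(188.00) = 9050147.35 mm³
ΣAȲ = (69600.00)(120.00) + (-5541.77)(120.00) = 7686987.67 mm³
X̄ = 9050147.35 / 64058.23 = 141.28 mm
Ȳ = 7686987.67 / 64058.23 = 120.00 mm

X̄ = 141.28 mm, Ȳ = 120.00 mm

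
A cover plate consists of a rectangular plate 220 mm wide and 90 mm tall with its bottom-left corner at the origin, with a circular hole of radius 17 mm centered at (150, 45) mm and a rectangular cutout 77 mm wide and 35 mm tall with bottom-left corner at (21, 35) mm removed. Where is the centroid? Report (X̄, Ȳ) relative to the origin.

X̄ = 116.16 mm, Ȳ = 43.75 mm

plate: A = 220 × 90 = 19800.00, centroid at (110.00, 45.00).
hole 1: A = −π·17² = -907.92, centroid at (150.00, 45.00).
hole 2: A = −(77 × 35) = -2695.00, centroid at (59.50, 52.50).
ΣA = 16197.08 mm²
ΣAX̄ = (19800.00)(110.00) + (-907.92)(150.00) + (-2695.00)(59.50) = 1881459.46 mm³
ΣAȲ = (19800.00)(45.00) + (-907.92)(45.00) + (-2695.00)(52.50) = 708656.09 mm³
X̄ = 1881459.46 / 16197.08 = 116.16 mm
Ȳ = 708656.09 / 16197.08 = 43.75 mm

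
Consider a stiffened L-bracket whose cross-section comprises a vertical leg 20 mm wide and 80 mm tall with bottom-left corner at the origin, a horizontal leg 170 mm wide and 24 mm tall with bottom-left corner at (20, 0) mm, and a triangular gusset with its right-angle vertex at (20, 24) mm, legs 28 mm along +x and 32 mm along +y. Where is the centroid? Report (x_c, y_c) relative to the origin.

vertical leg: A = 20 × 80 = 1600.00, centroid at (10.00, 40.00).
horizontal leg: A = 170 × 24 = 4080.00, centroid at (105.00, 12.00).
gusset: A = ½·28·32 = 448.00, centroid at (29.33, 34.67).
ΣA = 6128.00 mm², ΣAx_c = 457541.33 mm³, ΣAy_c = 128490.67 mm³.
x_c = 457541.33/6128.00 = 74.66 mm; y_c = 128490.67/6128.00 = 20.97 mm.

x_c = 74.66 mm, y_c = 20.97 mm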